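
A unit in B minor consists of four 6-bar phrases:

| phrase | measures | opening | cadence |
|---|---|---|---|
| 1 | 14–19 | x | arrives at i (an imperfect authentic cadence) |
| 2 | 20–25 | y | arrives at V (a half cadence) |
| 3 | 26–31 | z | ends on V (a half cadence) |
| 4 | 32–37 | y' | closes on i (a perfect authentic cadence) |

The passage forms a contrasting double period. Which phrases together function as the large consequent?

phrases 3 and 4

In a double period the first pair of phrases (ending half cadence) is the large antecedent and the second pair (ending perfect authentic cadence) is the large consequent; the consequent is phrases 3 and 4.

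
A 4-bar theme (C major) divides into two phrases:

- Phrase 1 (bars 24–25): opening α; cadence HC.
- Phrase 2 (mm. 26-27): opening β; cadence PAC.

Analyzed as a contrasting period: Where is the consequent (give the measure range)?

The antecedent is the phrase ending with the weaker cadence (half cadence, phrase 1) and the consequent the one ending more conclusively (perfect authentic cadence, phrase 2); the consequent is measures 26-27.

measures 26–27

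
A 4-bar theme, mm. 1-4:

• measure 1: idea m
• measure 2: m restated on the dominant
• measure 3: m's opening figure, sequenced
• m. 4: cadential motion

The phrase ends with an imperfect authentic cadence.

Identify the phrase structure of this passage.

Basic idea (measure 1) + its repetition (measure 2) form the presentation; fragmentation and cadence (measures 3–4) form the continuation — the 4-bar whole is a sentence.

sentence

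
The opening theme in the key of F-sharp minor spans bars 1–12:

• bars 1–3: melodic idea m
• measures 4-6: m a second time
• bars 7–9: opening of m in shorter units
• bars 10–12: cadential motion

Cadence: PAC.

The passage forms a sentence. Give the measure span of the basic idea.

measures 1–3

The presentation of a sentence is the basic idea (bars 1–3) plus its repetition (mm. 4–6); the basic idea is therefore mm. 1-3.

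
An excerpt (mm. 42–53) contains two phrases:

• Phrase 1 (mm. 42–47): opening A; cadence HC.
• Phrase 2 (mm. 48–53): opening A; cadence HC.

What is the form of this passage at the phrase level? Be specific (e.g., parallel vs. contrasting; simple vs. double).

Both phrases have the same opening (A) and the same cadence (half cadence): the second is a restatement, not a consequent, so this is a repeated phrase rather than a period.

repeated phrase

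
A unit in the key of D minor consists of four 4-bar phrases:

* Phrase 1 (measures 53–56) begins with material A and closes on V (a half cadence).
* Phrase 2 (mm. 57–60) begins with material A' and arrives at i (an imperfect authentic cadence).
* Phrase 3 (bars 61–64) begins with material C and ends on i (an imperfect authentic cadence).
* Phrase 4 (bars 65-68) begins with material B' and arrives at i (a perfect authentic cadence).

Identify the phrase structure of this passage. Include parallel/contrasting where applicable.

contrasting double period

Four phrases in two halves: the first half (bars 53–60) ends with an imperfect authentic cadence, the second (bars 61–68) with a perfect authentic cadence — a large antecedent–consequent pair, i.e. a double period.
Phrase 3 begins with different material from phrase 1, making it contrasting.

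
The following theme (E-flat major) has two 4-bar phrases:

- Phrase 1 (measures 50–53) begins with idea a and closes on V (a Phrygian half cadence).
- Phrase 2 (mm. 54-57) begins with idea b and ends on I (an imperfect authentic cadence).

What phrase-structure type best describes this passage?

Phrase 1 ends with a Phrygian half cadence (weaker) and phrase 2 with an imperfect authentic cadence (stronger): antecedent + consequent = a period.
The two phrases open with different material (a / b), so the period is contrasting.

contrasting period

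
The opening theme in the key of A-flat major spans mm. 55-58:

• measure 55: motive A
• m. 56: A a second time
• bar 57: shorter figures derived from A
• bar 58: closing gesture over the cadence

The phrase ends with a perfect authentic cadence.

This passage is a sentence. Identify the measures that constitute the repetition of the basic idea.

The presentation of a sentence is the basic idea (m. 55) plus its repetition (bar 56); the repetition of the basic idea is therefore bar 56.

measures 56–56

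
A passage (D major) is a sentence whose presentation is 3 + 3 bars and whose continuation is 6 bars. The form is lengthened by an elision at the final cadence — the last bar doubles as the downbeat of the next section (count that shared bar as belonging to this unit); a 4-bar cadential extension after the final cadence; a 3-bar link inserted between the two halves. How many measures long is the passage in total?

19 measures

Basic sentence: 3 + 3 + 6 = 12 bars.
12 (basic form) + 4 (cadential extension) + 3 (link) = 19.
The elision shares a bar with the next section but does not change this unit's count.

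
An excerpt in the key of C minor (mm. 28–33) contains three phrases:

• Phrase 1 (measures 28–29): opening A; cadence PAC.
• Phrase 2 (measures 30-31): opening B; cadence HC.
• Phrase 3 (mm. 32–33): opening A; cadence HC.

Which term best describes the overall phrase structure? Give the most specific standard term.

phrase group

The final phrase closes with a half cadence, which is not stronger than the preceding half cadence; the 3 phrases lack an overall antecedent–consequent design and so form a phrase group.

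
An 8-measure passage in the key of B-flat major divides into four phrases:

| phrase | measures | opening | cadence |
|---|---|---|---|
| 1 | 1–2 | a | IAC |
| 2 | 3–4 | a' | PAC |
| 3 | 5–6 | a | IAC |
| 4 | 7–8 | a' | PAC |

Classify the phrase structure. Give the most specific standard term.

The cadence pattern IAC–PAC–IAC–PAC is weak–strong twice, and phrases 3–4 restate phrases 1–2: a period heard twice, not a double period (which would end weakly at phrase 2).

repeated period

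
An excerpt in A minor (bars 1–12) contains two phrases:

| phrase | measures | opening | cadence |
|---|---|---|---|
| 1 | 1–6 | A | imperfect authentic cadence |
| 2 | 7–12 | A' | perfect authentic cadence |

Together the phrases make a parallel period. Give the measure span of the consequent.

The phrase ending with the weaker cadence (imperfect authentic cadence) is the antecedent; the one ending more conclusively (perfect authentic cadence) is the consequent. The consequent is measures 7–12.

measures 7–12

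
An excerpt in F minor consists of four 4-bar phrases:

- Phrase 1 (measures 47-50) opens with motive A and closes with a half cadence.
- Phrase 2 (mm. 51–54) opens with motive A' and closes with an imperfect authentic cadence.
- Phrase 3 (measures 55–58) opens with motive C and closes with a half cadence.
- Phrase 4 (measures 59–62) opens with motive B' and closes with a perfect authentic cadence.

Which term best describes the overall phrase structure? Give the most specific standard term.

contrasting double period

Four phrases in two halves: the first half (mm. 47–54) ends with an imperfect authentic cadence, the second (measures 55–62) with a perfect authentic cadence — a large antecedent–consequent pair, i.e. a double period.
Phrase 3 begins with different material from phrase 1, making it contrasting.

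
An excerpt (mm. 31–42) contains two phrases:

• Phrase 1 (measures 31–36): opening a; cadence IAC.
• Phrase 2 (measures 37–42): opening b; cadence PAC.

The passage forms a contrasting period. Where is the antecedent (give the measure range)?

The antecedent is the phrase ending with the weaker cadence (imperfect authentic cadence, phrase 1) and the consequent the one ending more conclusively (perfect authentic cadence, phrase 2); the antecedent is mm. 31–36.

measures 31–36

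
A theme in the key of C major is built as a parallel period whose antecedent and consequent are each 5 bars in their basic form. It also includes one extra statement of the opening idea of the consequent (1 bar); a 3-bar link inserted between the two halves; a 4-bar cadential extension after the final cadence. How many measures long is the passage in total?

18 measures

Basic parallel period: 5 + 5 = 10 bars.
10 (basic form) + 1 (extra statement) + 3 (link) + 4 (cadential extension) = 18.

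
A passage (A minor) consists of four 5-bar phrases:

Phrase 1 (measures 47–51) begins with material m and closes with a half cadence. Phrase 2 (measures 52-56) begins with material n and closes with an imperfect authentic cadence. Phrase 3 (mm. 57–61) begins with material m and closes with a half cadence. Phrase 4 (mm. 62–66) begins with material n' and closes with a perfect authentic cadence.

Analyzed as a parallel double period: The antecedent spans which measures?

measures 47–56

In a double period the four phrases pair into a large antecedent (phrases 1–2, ending imperfect authentic cadence) and a large consequent (phrases 3–4, ending perfect authentic cadence). The antecedent spans measures 47-56.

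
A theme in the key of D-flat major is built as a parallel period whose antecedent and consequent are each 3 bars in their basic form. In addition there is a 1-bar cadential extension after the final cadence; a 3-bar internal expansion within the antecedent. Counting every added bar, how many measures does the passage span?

Basic parallel period: 3 + 3 = 6 bars.
6 (basic form) + 1 (cadential extension) + 3 (internal expansion) = 10.

10 measures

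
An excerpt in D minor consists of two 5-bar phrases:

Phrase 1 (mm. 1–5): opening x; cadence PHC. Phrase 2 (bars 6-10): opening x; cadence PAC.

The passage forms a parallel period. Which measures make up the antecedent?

measures 1–5

The phrase ending with the weaker cadence (Phrygian half cadence) is the antecedent; the one ending more conclusively (perfect authentic cadence) is the consequent. The antecedent is measures 1–5.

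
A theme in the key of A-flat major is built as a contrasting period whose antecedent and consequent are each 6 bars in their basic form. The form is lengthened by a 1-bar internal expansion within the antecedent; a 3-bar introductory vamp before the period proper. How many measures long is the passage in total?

Basic contrasting period: 6 + 6 = 12 bars.
12 (basic form) + 1 (internal expansion) + 3 (introduction) = 16.

16 measures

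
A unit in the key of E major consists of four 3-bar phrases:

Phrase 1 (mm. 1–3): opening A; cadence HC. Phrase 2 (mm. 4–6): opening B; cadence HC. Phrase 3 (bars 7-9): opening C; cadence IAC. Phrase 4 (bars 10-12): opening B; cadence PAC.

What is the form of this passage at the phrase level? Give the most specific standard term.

contrasting double period

Four phrases in two halves: the first half (measures 1–6) ends with a half cadence, the second (bars 7–12) with a perfect authentic cadence — a large antecedent–consequent pair, i.e. a double period.
Phrase 3 begins with different material from phrase 1, making it contrasting.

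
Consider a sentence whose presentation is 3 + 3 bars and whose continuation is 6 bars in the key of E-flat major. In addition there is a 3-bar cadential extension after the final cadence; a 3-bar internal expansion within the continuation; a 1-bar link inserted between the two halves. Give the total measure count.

Basic sentence: 3 + 3 + 6 = 12 bars.
12 (basic form) + 3 (cadential extension) + 3 (internal expansion) + 1 (link) = 19.

19 measures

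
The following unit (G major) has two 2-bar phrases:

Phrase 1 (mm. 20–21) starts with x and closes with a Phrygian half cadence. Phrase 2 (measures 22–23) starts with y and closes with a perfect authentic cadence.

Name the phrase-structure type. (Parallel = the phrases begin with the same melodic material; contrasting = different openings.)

contrasting period

Phrase 1 ends with a Phrygian half cadence (weaker) and phrase 2 with a perfect authentic cadence (stronger): antecedent + consequent = a period.
The two phrases open with different material (x / y), so the period is contrasting.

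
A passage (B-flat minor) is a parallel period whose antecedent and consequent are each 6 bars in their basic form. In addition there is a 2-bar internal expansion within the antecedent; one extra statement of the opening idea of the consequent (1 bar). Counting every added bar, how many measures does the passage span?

15 measures

Basic parallel period: 6 + 6 = 12 bars.
12 (basic form) + 2 (internal expansion) + 1 (extra statement) = 15.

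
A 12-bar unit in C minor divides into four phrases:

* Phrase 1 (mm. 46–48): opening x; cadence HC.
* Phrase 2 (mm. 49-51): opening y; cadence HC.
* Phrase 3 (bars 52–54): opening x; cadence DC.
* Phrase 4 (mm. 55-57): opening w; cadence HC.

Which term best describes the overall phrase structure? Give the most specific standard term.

Phrase 4 ends with a half cadence, no stronger than phrase 2's half cadence, so the four phrases do not form a double period; nor do phrases 3–4 duplicate 1–2, so it is not a repeated period. With no phrase reaching a conclusive cadence, the passage is a phrase group.

phrase group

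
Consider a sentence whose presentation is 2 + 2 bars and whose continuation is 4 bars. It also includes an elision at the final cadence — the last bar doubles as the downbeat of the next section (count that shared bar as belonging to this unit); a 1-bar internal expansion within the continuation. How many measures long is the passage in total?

Basic sentence: 2 + 2 + 4 = 8 bars.
8 (basic form) + 1 (internal expansion) = 9.
The elision shares a bar with the next section but does not change this unit's count.

9 measures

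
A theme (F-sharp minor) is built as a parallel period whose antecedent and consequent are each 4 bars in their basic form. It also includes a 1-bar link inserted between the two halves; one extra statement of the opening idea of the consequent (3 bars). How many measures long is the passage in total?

12 measures

Basic parallel period: 4 + 4 = 8 bars.
8 (basic form) + 1 (link) + 3 (extra statement) = 12.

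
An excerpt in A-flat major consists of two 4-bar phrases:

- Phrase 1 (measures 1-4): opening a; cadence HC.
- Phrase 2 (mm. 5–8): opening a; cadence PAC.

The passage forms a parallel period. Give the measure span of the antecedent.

The antecedent is the phrase ending with the weaker cadence (half cadence, phrase 1) and the consequent the one ending more conclusively (perfect authentic cadence, phrase 2); the antecedent is measures 1–4.

measures 1–4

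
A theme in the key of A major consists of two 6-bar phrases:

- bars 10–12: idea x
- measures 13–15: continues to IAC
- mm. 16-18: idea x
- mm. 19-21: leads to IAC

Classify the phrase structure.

repeated phrase

Both phrases have the same opening (x) and the same cadence (imperfect authentic cadence): the second is a restatement, not a consequent, so this is a repeated phrase rather than a period.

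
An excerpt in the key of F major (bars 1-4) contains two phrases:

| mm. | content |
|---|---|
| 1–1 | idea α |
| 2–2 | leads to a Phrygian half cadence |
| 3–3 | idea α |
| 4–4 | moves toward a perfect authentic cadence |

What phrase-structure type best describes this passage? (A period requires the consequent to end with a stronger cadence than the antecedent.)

parallel period

Phrase 1 ends with a Phrygian half cadence (weaker) and phrase 2 with a perfect authentic cadence (stronger): antecedent + consequent = a period.
The two phrases open with the same material (α / α), so the period is parallel.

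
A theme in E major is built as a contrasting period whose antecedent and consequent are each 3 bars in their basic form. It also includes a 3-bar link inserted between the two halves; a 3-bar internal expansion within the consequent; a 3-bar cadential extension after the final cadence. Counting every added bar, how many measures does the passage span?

15 measures

Basic contrasting period: 3 + 3 = 6 bars.
6 (basic form) + 3 (link) + 3 (internal expansion) + 3 (cadential extension) = 15.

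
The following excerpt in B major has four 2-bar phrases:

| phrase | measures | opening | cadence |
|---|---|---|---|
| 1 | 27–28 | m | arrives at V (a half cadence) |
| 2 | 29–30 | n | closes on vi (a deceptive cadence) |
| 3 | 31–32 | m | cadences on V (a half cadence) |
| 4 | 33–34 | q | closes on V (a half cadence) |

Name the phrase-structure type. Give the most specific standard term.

Phrase 4 ends with a half cadence, no stronger than phrase 2's deceptive cadence, so the four phrases do not form a double period; nor do phrases 3–4 duplicate 1–2, so it is not a repeated period. With no phrase reaching a conclusive cadence, the passage is a phrase group.

phrase group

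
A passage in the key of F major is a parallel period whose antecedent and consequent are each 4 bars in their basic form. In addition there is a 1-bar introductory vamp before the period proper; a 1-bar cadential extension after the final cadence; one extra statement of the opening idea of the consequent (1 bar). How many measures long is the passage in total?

Basic parallel period: 4 + 4 = 8 bars.
8 (basic form) + 1 (introduction) + 1 (cadential extension) + 1 (extra statement) = 11.

11 measures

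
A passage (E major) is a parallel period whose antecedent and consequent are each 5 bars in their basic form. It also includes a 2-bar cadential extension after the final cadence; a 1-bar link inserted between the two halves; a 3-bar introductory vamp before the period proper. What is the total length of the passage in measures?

16 measures

Basic parallel period: 5 + 5 = 10 bars.
10 (basic form) + 2 (cadential extension) + 1 (link) + 3 (introduction) = 16.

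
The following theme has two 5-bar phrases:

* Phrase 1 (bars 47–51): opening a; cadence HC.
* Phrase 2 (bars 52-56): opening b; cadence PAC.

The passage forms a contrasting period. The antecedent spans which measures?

The antecedent is the phrase ending with the weaker cadence (half cadence, phrase 1) and the consequent the one ending more conclusively (perfect authentic cadence, phrase 2); the antecedent is measures 47-51.

measures 47–51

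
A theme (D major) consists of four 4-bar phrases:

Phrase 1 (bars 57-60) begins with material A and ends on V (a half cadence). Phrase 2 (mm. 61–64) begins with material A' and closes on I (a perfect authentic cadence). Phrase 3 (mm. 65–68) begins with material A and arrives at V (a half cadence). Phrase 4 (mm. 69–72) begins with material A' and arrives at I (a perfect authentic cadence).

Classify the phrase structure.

repeated period

The cadence pattern HC–PAC–HC–PAC is weak–strong twice, and phrases 3–4 restate phrases 1–2: a period heard twice, not a double period (which would end weakly at phrase 2).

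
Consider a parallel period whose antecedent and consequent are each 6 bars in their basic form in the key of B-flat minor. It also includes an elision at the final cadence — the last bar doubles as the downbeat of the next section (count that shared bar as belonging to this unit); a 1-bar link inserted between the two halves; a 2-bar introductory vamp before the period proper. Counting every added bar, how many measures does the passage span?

Basic parallel period: 6 + 6 = 12 bars.
12 (basic form) + 1 (link) + 2 (introduction) = 15.
The elision shares a bar with the next section but does not change this unit's count.

15 measures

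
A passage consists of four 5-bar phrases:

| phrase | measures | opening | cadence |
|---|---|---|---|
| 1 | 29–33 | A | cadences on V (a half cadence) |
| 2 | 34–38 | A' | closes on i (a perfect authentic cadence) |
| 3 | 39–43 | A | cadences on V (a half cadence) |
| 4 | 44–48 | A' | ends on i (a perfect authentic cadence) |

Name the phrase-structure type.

The cadence pattern HC–PAC–HC–PAC is weak–strong twice, and phrases 3–4 restate phrases 1–2: a period heard twice, not a double period (which would end weakly at phrase 2).

repeated period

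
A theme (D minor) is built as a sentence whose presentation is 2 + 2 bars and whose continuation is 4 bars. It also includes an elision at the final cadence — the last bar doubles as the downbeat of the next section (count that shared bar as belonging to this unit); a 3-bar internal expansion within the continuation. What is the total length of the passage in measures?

11 measures

Basic sentence: 2 + 2 + 4 = 8 bars.
8 (basic form) + 3 (internal expansion) = 11.
The elision shares a bar with the next section but does not change this unit's count.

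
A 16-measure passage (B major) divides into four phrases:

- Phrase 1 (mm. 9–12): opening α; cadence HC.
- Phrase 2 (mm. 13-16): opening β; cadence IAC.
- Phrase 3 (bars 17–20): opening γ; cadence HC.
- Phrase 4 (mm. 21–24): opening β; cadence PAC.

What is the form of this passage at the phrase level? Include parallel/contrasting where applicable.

contrasting double period

Four phrases in two halves: the first half (bars 9–16) ends with an imperfect authentic cadence, the second (measures 17-24) with a perfect authentic cadence — a large antecedent–consequent pair, i.e. a double period.
Phrase 3 begins with different material from phrase 1, making it contrasting.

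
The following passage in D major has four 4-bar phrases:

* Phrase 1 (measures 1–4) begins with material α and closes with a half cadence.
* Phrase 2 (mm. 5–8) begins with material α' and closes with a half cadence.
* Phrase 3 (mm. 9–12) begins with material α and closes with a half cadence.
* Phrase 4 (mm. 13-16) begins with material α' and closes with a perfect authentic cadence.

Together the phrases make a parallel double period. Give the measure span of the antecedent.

measures 1–8

In a double period the first pair of phrases (ending half cadence) is the large antecedent and the second pair (ending perfect authentic cadence) is the large consequent; the antecedent is measures 1–8.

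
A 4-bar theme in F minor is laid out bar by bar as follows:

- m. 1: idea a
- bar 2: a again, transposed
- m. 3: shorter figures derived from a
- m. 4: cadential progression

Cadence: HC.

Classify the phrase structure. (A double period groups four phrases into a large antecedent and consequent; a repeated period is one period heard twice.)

Basic idea (m. 1) + its repetition (m. 2) form the presentation; fragmentation and cadence (mm. 3–4) form the continuation — the 4-bar whole is a sentence.

sentence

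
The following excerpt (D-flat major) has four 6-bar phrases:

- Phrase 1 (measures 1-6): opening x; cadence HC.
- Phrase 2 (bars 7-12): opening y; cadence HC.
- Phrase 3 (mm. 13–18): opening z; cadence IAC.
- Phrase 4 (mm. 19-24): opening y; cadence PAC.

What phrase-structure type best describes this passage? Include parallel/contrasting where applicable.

contrasting double period

Four phrases in two halves: the first half (mm. 1-12) ends with a half cadence, the second (bars 13–24) with a perfect authentic cadence — a large antecedent–consequent pair, i.e. a double period.
Phrase 3 begins with different material from phrase 1, making it contrasting.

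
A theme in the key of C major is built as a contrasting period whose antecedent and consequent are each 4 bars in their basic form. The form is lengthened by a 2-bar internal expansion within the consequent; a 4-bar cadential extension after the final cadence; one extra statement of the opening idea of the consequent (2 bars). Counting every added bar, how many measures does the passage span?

16 measures

Basic contrasting period: 4 + 4 = 8 bars.
8 (basic form) + 2 (internal expansion) + 4 (cadential extension) + 2 (extra statement) = 16.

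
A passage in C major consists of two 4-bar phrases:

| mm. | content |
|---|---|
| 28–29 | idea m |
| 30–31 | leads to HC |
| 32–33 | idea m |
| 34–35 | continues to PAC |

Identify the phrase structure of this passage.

Phrase 1 ends with a half cadence (weaker) and phrase 2 with a perfect authentic cadence (stronger): antecedent + consequent = a period.
The two phrases open with the same material (m / m), so the period is parallel.

parallel period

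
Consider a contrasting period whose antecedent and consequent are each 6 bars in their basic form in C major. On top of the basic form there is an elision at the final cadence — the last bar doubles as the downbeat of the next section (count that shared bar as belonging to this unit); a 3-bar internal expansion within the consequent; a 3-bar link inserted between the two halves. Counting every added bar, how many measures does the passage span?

Basic contrasting period: 6 + 6 = 12 bars.
12 (basic form) + 3 (internal expansion) + 3 (link) = 18.
The elision shares a bar with the next section but does not change this unit's count.

18 measures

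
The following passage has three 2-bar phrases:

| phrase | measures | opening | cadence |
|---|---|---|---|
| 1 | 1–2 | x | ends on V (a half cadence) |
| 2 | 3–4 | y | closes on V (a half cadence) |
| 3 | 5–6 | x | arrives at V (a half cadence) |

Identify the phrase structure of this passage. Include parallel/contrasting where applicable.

phrase group

The final phrase closes with a half cadence, which is not stronger than the preceding half cadence; the 3 phrases lack an overall antecedent–consequent design and so form a phrase group.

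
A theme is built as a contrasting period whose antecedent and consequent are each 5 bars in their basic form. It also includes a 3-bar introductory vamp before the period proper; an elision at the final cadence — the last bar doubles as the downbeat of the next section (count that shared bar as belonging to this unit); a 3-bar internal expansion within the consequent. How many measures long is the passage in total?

Basic contrasting period: 5 + 5 = 10 bars.
10 (basic form) + 3 (introduction) + 3 (internal expansion) = 16.
The elision shares a bar with the next section but does not change this unit's count.

16 measures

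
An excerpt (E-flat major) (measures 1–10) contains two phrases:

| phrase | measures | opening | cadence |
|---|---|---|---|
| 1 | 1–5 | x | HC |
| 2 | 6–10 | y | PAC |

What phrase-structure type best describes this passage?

contrasting period

Phrase 1 ends with a half cadence (weaker) and phrase 2 with a perfect authentic cadence (stronger): antecedent + consequent = a period.
The two phrases open with different material (x / y), so the period is contrasting.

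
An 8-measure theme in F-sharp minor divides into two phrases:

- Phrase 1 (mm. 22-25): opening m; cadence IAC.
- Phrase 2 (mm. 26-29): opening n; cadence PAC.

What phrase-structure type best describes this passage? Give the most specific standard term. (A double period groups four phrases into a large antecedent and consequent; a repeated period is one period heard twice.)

Phrase 1 ends with an imperfect authentic cadence (weaker) and phrase 2 with a perfect authentic cadence (stronger): antecedent + consequent = a period.
The two phrases open with different material (m / n), so the period is contrasting.

contrasting period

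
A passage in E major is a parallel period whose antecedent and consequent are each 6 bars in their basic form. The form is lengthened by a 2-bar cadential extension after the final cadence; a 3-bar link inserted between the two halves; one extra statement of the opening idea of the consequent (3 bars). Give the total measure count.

Basic parallel period: 6 + 6 = 12 bars.
12 (basic form) + 2 (cadential extension) + 3 (link) + 3 (extra statement) = 20.

20 measures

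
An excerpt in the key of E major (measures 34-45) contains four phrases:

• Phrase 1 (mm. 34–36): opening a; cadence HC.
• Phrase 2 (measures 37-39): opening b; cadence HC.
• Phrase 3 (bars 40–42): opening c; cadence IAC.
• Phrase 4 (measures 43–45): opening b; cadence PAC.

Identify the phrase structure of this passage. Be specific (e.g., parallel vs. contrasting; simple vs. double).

contrasting double period

Four phrases in two halves: the first half (mm. 34–39) ends with a half cadence, the second (bars 40–45) with a perfect authentic cadence — a large antecedent–consequent pair, i.e. a double period.
Phrase 3 begins with different material from phrase 1, making it contrasting.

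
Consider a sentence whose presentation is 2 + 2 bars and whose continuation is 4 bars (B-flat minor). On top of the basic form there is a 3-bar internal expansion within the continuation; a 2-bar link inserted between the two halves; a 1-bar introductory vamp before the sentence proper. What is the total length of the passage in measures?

Basic sentence: 2 + 2 + 4 = 8 bars.
8 (basic form) + 3 (internal expansion) + 2 (link) + 1 (introduction) = 14.

14 measures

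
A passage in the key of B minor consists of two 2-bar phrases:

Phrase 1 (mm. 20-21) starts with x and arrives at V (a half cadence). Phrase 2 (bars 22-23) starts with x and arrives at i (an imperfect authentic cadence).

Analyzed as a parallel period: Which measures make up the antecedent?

The antecedent is the phrase ending with the weaker cadence (half cadence, phrase 1) and the consequent the one ending more conclusively (imperfect authentic cadence, phrase 2); the antecedent is mm. 20-21.

measures 20–21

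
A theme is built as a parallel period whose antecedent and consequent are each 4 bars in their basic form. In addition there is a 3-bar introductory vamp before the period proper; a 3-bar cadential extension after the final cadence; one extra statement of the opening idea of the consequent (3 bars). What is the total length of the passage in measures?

Basic parallel period: 4 + 4 = 8 bars.
8 (basic form) + 3 (introduction) + 3 (cadential extension) + 3 (extra statement) = 17.

17 measures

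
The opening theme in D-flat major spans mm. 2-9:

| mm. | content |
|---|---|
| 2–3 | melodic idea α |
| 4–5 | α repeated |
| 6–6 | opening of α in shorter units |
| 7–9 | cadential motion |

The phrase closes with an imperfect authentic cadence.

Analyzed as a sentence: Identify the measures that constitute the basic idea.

The presentation of a sentence is the basic idea (bars 2–3) plus its repetition (mm. 4-5); the basic idea is therefore measures 2-3.

measures 2–3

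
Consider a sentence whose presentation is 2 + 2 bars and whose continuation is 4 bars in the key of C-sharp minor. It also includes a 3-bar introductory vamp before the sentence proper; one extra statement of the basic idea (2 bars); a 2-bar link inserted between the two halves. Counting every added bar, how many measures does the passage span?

15 measures

Basic sentence: 2 + 2 + 4 = 8 bars.
8 (basic form) + 3 (introduction) + 2 (extra statement) + 2 (link) = 15.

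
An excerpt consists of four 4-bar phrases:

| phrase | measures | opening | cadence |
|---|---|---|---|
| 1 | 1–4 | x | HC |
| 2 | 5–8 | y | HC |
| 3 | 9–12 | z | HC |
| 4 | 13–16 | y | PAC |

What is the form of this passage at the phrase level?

contrasting double period

Four phrases in two halves: the first half (bars 1-8) ends with a half cadence, the second (mm. 9–16) with a perfect authentic cadence — a large antecedent–consequent pair, i.e. a double period.
Phrase 3 begins with different material from phrase 1, making it contrasting.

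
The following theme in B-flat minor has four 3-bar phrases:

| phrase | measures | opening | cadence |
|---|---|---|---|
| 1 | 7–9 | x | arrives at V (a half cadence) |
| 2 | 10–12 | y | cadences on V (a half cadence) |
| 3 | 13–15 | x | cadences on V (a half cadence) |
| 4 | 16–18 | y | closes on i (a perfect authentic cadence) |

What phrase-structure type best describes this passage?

parallel double period

Four phrases in two halves: the first half (measures 7–12) ends with a half cadence, the second (mm. 13–18) with a perfect authentic cadence — a large antecedent–consequent pair, i.e. a double period.
Phrase 3 begins with the same material as phrase 1, making it parallel.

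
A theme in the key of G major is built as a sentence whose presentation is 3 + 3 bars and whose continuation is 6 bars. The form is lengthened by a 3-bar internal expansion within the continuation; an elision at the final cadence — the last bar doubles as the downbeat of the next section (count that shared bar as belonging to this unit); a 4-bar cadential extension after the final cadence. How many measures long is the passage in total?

19 measures

Basic sentence: 3 + 3 + 6 = 12 bars.
12 (basic form) + 3 (internal expansion) + 4 (cadential extension) = 19.
The elision shares a bar with the next section but does not change this unit's count.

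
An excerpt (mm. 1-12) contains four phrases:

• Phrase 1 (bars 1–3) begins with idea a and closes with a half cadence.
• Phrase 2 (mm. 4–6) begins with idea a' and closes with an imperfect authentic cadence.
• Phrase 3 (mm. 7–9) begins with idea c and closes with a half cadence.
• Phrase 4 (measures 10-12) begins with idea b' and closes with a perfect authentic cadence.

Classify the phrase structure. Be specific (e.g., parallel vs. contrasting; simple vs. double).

Four phrases in two halves: the first half (measures 1-6) ends with an imperfect authentic cadence, the second (measures 7–12) with a perfect authentic cadence — a large antecedent–consequent pair, i.e. a double period.
Phrase 3 begins with different material from phrase 1, making it contrasting.

contrasting double period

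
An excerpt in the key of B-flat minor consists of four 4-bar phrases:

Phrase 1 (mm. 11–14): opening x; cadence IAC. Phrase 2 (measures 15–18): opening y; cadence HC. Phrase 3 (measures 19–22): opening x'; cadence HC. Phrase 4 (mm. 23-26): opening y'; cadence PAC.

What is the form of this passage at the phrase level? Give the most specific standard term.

parallel double period

Four phrases in two halves: the first half (measures 11–18) ends with a half cadence, the second (mm. 19–26) with a perfect authentic cadence — a large antecedent–consequent pair, i.e. a double period.
Phrase 3 begins with the same material as phrase 1, making it parallel.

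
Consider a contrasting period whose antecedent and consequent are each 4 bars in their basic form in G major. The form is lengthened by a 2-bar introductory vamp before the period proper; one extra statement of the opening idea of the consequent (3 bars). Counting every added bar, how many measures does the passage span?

13 measures

Basic contrasting period: 4 + 4 = 8 bars.
8 (basic form) + 2 (introduction) + 3 (extra statement) = 13.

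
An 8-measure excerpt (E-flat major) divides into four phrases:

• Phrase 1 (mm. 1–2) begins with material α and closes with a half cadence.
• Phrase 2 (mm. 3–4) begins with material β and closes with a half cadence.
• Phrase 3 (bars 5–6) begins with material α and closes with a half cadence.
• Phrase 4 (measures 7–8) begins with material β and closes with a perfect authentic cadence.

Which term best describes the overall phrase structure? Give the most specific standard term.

Four phrases in two halves: the first half (mm. 1–4) ends with a half cadence, the second (mm. 5–8) with a perfect authentic cadence — a large antecedent–consequent pair, i.e. a double period.
Phrase 3 begins with the same material as phrase 1, making it parallel.

parallel double period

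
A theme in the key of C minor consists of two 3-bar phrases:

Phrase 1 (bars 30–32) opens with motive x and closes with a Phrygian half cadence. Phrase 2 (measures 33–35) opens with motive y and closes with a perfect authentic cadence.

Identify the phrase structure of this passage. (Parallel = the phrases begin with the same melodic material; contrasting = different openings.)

contrasting period

Phrase 1 ends with a Phrygian half cadence (weaker) and phrase 2 with a perfect authentic cadence (stronger): antecedent + consequent = a period.
The two phrases open with different material (x / y), so the period is contrasting.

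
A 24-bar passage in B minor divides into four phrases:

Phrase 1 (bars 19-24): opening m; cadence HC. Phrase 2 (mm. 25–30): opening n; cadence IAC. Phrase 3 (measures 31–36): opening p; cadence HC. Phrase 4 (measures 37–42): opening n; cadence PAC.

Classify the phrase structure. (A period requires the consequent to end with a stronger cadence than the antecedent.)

Four phrases in two halves: the first half (mm. 19–30) ends with an imperfect authentic cadence, the second (measures 31–42) with a perfect authentic cadence — a large antecedent–consequent pair, i.e. a double period.
Phrase 3 begins with different material from phrase 1, making it contrasting.

contrasting double period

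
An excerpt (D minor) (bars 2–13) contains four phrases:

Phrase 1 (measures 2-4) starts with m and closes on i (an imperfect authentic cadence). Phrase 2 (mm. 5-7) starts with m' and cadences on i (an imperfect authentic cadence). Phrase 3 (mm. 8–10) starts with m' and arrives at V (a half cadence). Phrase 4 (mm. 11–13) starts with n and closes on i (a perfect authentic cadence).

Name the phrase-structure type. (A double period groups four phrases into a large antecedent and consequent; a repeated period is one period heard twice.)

parallel double period

Four phrases in two halves: the first half (mm. 2–7) ends with an imperfect authentic cadence, the second (measures 8–13) with a perfect authentic cadence — a large antecedent–consequent pair, i.e. a double period.
Phrase 3 begins with the same material as phrase 1, making it parallel.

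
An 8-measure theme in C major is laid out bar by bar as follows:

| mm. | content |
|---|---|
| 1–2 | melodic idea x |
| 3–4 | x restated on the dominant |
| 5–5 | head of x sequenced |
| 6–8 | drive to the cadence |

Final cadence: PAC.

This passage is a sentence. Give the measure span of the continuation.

measures 5–8

After the presentation (bars 1-4), the continuation covers the fragmentation through the cadence: mm. 5–8.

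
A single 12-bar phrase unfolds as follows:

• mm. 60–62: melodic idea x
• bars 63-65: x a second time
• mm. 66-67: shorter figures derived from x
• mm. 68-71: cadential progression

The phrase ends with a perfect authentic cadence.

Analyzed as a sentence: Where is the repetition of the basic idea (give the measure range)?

measures 63–65

The presentation of a sentence is the basic idea (measures 60–62) plus its repetition (measures 63–65); the repetition of the basic idea is therefore mm. 63–65.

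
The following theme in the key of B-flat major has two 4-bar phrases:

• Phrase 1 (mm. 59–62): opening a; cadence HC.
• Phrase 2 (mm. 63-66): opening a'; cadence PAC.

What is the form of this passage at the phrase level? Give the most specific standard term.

parallel period

Phrase 1 ends with a half cadence (weaker) and phrase 2 with a perfect authentic cadence (stronger): antecedent + consequent = a period.
The two phrases open with the same material (a / a'), so the period is parallel.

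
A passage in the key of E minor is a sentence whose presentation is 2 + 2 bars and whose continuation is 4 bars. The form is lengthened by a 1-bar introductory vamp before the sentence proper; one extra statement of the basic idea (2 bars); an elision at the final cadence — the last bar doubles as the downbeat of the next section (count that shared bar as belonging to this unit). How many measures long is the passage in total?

Basic sentence: 2 + 2 + 4 = 8 bars.
8 (basic form) + 1 (introduction) + 2 (extra statement) = 11.
The elision shares a bar with the next section but does not change this unit's count.

11 measures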